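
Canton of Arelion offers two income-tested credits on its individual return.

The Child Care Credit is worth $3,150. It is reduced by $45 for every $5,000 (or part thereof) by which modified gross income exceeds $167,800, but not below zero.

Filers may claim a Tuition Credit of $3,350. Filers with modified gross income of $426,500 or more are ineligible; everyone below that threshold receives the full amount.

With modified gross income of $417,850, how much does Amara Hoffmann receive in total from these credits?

Child Care Credit: income exceeds $167,800 by $250,050, which is 51 full-or-partial $5,000 increments; reduction = 51 × $45 = $2,295, leaving $855.
Tuition Credit: $417,850 is below the $426,500 cutoff, so the full $3,350 applies.
Total: $855 + $3,350 = $4,205.

$4,205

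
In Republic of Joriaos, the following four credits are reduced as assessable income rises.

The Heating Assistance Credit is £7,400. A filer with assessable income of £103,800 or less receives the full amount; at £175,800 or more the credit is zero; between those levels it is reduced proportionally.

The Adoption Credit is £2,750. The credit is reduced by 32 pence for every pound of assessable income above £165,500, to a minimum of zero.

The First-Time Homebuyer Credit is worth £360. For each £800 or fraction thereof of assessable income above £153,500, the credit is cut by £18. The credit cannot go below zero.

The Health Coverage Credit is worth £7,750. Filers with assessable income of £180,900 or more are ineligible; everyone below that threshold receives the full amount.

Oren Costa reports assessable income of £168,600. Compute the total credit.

Heating Assistance Credit: £168,600 is £64,800 into a £72,000 phase-out range, leaving 7,200/72,000 of the credit: £7,400 × 7,200/72,000 = £740.
Adoption Credit: 32% of the £3,100 excess over £165,500 is £992; credit = £2,750 − £992 = £1,758.
First-Time Homebuyer Credit: income exceeds £153,500 by £15,100, which is 19 full-or-partial £800 increments; reduction = 19 × £18 = £342, leaving £18.
Health Coverage Credit: £168,600 is below the £180,900 cutoff, so the full £7,750 applies.
Total: £740 + £1,758 + £18 + £7,750 = £10,266.

£10,266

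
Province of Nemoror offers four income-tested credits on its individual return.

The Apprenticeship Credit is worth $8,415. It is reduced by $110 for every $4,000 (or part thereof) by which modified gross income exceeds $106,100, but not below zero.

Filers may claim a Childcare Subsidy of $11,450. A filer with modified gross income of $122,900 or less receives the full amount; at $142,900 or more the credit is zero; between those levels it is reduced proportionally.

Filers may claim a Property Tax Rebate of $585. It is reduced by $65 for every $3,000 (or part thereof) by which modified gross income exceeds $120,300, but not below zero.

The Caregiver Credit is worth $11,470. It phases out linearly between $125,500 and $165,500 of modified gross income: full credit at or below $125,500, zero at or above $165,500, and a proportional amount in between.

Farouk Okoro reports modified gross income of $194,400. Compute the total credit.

$5,885

Apprenticeship Credit: income exceeds $106,100 by $88,300, which is 23 full-or-partial $4,000 increments; reduction = 23 × $110 = $2,530, leaving $5,885.
Childcare Subsidy: $194,400 is at or above $142,900, so the credit is $0.
Property Tax Rebate: income exceeds $120,300 by $74,100 → 25 increments × $65 = $1,625 ≥ base, so the credit is $0.
Caregiver Credit: $194,400 is at or above $165,500, so the credit is $0.
Total: $5,885 + $0 + $0 + $0 = $5,885.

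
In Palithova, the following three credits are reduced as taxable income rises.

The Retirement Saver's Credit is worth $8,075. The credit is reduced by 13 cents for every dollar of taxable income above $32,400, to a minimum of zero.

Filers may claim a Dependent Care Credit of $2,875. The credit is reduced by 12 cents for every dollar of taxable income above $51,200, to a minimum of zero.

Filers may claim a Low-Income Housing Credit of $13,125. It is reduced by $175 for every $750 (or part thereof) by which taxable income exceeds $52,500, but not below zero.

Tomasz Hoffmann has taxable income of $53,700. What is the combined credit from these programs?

$20,656

Retirement Saver's Credit: 13% of the $21,300 excess over $32,400 is $2,769; credit = $8,075 − $2,769 = $5,306.
Dependent Care Credit: 12% of the $2,500 excess over $51,200 is $300; credit = $2,875 − $300 = $2,575.
Low-Income Housing Credit: income exceeds $52,500 by $1,200, which is 2 full-or-partial $750 increments; reduction = 2 × $175 = $350, leaving $12,775.
Total: $5,306 + $2,575 + $12,775 = $20,656.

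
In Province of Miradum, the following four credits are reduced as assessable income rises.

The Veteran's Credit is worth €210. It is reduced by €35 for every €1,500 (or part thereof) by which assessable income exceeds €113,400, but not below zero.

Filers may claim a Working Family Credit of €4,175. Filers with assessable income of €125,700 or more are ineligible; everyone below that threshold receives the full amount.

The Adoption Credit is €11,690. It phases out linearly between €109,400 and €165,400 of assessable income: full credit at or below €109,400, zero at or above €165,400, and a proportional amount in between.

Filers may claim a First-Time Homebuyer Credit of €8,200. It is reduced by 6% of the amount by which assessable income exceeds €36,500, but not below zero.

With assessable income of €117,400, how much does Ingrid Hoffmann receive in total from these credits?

Veteran's Credit: income exceeds €113,400 by €4,000, which is 3 full-or-partial €1,500 increments; reduction = 3 × €35 = €105, leaving €105.
Working Family Credit: €117,400 is below the €125,700 cutoff, so the full €4,175 applies.
Adoption Credit: €117,400 is €8,000 into a €56,000 phase-out range, leaving 48,000/56,000 of the credit: €11,690 × 48,000/56,000 = €10,020.
First-Time Homebuyer Credit: 6% of the €80,900 excess over €36,500 is €4,854; credit = €8,200 − €4,854 = €3,346.
Total: €105 + €4,175 + €10,020 + €3,346 = €17,646.

€17,646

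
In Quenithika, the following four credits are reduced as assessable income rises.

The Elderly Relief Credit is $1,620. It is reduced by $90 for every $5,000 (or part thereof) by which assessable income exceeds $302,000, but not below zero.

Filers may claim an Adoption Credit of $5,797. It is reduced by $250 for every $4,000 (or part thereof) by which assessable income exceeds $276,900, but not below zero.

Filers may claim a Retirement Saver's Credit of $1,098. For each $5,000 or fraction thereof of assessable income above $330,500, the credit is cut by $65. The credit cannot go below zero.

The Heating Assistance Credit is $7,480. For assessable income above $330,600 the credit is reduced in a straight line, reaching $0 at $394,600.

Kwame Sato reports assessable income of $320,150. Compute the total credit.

Elderly Relief Credit: income exceeds $302,000 by $18,150, which is 4 full-or-partial $5,000 increments; reduction = 4 × $90 = $360, leaving $1,260.
Adoption Credit: income exceeds $276,900 by $43,250, which is 11 full-or-partial $4,000 increments; reduction = 11 × $250 = $2,750, leaving $3,047.
Retirement Saver's Credit: $320,150 is at or below the $330,500 threshold, so the full $1,098 applies.
Heating Assistance Credit: $320,150 is at or below the $330,600 threshold, so the full $7,480 applies.
Total: $1,260 + $3,047 + $1,098 + $7,480 = $12,885.

$12,885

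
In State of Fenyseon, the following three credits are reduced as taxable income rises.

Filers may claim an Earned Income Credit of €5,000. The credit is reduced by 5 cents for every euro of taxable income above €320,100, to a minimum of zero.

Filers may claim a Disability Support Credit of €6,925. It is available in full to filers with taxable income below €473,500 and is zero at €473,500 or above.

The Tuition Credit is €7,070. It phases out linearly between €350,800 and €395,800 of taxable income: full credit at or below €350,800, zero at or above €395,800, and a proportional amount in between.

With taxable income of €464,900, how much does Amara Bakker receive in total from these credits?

€6,925

Earned Income Credit: 5% of the €144,800 excess over €320,100 is €7,240 ≥ base, so the credit is €0.
Disability Support Credit: €464,900 is below the €473,500 cutoff, so the full €6,925 applies.
Tuition Credit: €464,900 is at or above €395,800, so the credit is €0.
Total: €0 + €6,925 + €0 = €6,925.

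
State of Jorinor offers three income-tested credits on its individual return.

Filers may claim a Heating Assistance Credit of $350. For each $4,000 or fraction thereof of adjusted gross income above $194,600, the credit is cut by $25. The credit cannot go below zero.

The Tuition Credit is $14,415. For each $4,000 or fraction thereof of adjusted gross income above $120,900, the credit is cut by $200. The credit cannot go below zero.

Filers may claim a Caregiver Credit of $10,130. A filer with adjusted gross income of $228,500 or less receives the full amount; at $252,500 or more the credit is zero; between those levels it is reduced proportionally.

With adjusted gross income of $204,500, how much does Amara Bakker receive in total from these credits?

Heating Assistance Credit: income exceeds $194,600 by $9,900, which is 3 full-or-partial $4,000 increments; reduction = 3 × $25 = $75, leaving $275.
Tuition Credit: income exceeds $120,900 by $83,600, which is 21 full-or-partial $4,000 increments; reduction = 21 × $200 = $4,200, leaving $10,215.
Caregiver Credit: $204,500 is at or below the $228,500 threshold, so the full $10,130 applies.
Total: $275 + $10,215 + $10,130 = $20,620.

$20,620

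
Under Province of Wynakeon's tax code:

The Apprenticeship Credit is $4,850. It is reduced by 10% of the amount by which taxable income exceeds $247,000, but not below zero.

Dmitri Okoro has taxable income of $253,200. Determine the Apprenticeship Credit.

Apprenticeship Credit: 10% of the $6,200 excess over $247,000 is $620; credit = $4,850 − $620 = $4,230.

$4,230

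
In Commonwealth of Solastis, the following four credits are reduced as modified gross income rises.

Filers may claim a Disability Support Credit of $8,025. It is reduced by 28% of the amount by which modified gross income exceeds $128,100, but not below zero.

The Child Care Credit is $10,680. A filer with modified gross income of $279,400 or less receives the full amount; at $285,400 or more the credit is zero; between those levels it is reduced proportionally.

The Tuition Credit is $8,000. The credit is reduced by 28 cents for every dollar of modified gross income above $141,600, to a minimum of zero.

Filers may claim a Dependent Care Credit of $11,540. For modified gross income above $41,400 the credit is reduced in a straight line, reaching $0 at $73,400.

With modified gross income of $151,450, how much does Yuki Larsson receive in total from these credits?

Disability Support Credit: 28% of the $23,350 excess over $128,100 is $6,538; credit = $8,025 − $6,538 = $1,487.
Child Care Credit: $151,450 is at or below the $279,400 threshold, so the full $10,680 applies.
Tuition Credit: 28% of the $9,850 excess over $141,600 is $2,758; credit = $8,000 − $2,758 = $5,242.
Dependent Care Credit: $151,450 is at or above $73,400, so the credit is $0.
Total: $1,487 + $10,680 + $5,242 + $0 = $17,409.

$17,409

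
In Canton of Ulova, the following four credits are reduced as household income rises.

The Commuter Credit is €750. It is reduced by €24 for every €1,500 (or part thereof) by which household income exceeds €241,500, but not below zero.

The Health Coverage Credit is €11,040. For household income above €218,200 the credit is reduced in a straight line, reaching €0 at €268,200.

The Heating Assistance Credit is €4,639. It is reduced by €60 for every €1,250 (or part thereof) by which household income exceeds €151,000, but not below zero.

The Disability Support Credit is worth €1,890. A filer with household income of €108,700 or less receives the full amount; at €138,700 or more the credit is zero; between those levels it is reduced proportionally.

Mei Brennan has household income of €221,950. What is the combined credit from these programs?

Commuter Credit: €221,950 is at or below the €241,500 threshold, so the full €750 applies.
Health Coverage Credit: €221,950 is €3,750 into a €50,000 phase-out range, leaving 46,250/50,000 of the credit: €11,040 × 46,250/50,000 = €10,212.
Heating Assistance Credit: income exceeds €151,000 by €70,950, which is 57 full-or-partial €1,250 increments; reduction = 57 × €60 = €3,420, leaving €1,219.
Disability Support Credit: €221,950 is at or above €138,700, so the credit is €0.
Total: €750 + €10,212 + €1,219 + €0 = €12,181.

€12,181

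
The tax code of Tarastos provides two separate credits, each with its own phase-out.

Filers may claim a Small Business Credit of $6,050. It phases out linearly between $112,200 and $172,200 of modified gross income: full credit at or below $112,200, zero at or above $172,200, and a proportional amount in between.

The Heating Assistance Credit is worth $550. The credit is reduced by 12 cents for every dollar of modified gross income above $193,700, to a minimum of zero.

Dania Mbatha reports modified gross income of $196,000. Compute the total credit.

Small Business Credit: $196,000 is at or above $172,200, so the credit is $0.
Heating Assistance Credit: 12% of the $2,300 excess over $193,700 is $276; credit = $550 − $276 = $274.
Total: $0 + $274 = $274.

$274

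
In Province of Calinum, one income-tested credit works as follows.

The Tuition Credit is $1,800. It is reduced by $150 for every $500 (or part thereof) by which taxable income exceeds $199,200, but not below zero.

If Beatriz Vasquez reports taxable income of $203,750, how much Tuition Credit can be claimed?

Tuition Credit: income exceeds $199,200 by $4,550, which is 10 full-or-partial $500 increments; reduction = 10 × $150 = $1,500, leaving $300.

$300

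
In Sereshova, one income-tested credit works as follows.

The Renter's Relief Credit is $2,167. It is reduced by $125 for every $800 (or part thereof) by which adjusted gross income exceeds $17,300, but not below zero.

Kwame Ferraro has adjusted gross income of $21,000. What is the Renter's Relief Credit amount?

Renter's Relief Credit: income exceeds $17,300 by $3,700, which is 5 full-or-partial $800 increments; reduction = 5 × $125 = $625, leaving $1,542.

$1,542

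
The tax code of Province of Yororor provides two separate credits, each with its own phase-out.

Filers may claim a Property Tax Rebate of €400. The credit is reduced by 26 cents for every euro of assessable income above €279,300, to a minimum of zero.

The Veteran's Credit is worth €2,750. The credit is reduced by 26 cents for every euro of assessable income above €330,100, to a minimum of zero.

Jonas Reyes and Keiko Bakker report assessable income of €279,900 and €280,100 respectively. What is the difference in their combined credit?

€52

Jonas (€279,900): Property Tax Rebate: 26% of the €600 excess over €279,300 is €156; credit = €400 − €156 = €244. Veteran's Credit: €279,900 is at or below the €330,100 threshold, so the full €2,750 applies. total €244 + €2,750 = €2,994
Keiko (€280,100): Property Tax Rebate: 26% of the €800 excess over €279,300 is €208; credit = €400 − €208 = €192. Veteran's Credit: €280,100 is at or below the €330,100 threshold, so the full €2,750 applies. total €192 + €2,750 = €2,942
Difference: |€2,994 − €2,942| = €52.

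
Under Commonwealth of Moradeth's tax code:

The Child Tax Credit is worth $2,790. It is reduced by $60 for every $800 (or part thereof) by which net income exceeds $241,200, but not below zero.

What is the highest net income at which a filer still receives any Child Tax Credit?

$278,000

After 46 increments the reduction is 46 × $60 = $2,760, leaving $30; one more increment wipes it out. Increment 46 ends at excess 46 × $800 = $36,800, so the highest qualifying income is $241,200 + $36,800 = $278,000.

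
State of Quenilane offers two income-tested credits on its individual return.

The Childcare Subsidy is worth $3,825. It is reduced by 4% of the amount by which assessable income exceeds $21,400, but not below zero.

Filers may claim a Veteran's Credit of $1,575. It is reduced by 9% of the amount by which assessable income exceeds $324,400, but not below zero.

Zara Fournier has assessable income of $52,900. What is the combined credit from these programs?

$4,140

Childcare Subsidy: 4% of the $31,500 excess over $21,400 is $1,260; credit = $3,825 − $1,260 = $2,565.
Veteran's Credit: $52,900 is at or below the $324,400 threshold, so the full $1,575 applies.
Total: $2,565 + $1,575 = $4,140.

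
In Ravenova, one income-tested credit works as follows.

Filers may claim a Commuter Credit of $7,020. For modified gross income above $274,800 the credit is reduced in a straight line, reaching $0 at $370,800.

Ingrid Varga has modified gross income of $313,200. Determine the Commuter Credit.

$4,212

Commuter Credit: $313,200 is $38,400 into a $96,000 phase-out range, leaving 57,600/96,000 of the credit: $7,020 × 57,600/96,000 = $4,212.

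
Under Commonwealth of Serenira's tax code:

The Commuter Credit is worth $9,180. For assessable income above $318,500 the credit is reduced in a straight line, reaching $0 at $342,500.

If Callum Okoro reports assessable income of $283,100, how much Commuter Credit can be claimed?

Commuter Credit: $283,100 is at or below the $318,500 threshold, so the full $9,180 applies.

$9,180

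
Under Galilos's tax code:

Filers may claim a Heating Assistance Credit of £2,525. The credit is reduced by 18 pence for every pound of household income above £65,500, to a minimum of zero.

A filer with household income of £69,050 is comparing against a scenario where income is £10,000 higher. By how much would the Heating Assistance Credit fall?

At £69,050 — 18% of the £3,550 excess over £65,500 is £639; credit = £2,525 − £639 = £1,886.
At £79,050 — 18% of the £13,550 excess over £65,500 is £2,439; credit = £2,525 − £2,439 = £86.
Lost: £1,886 − £86 = £1,800.

£1,800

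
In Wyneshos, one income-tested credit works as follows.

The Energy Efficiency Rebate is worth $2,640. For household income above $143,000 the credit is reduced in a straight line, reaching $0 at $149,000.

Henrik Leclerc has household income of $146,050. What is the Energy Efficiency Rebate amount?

$1,298

Energy Efficiency Rebate: $146,050 is $3,050 into a $6,000 phase-out range, leaving 2,950/6,000 of the credit: $2,640 × 2,950/6,000 = $1,298.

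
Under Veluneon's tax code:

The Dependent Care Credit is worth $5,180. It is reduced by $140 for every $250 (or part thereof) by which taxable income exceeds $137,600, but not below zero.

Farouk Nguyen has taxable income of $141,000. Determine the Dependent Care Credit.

$3,220

Dependent Care Credit: income exceeds $137,600 by $3,400, which is 14 full-or-partial $250 increments; reduction = 14 × $140 = $1,960, leaving $3,220.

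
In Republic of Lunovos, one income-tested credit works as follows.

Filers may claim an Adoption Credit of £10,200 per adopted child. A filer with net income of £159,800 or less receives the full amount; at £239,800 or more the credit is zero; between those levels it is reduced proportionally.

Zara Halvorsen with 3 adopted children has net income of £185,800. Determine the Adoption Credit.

£20,655

Adoption Credit: base = 3 × £10,200 = £30,600. £185,800 is £26,000 into a £80,000 phase-out range, leaving 54,000/80,000 of the credit: £30,600 × 54,000/80,000 = £20,655.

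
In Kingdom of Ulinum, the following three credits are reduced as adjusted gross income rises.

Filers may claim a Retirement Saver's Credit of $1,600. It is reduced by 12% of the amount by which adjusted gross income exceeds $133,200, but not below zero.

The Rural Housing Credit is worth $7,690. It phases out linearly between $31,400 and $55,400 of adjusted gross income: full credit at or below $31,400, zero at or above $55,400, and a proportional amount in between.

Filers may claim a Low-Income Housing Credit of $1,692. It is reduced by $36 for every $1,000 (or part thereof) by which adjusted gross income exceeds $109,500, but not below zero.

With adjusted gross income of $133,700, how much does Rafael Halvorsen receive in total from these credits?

$2,332

Retirement Saver's Credit: 12% of the $500 excess over $133,200 is $60; credit = $1,600 − $60 = $1,540.
Rural Housing Credit: $133,700 is at or above $55,400, so the credit is $0.
Low-Income Housing Credit: income exceeds $109,500 by $24,200, which is 25 full-or-partial $1,000 increments; reduction = 25 × $36 = $900, leaving $792.
Total: $1,540 + $0 + $792 = $2,332.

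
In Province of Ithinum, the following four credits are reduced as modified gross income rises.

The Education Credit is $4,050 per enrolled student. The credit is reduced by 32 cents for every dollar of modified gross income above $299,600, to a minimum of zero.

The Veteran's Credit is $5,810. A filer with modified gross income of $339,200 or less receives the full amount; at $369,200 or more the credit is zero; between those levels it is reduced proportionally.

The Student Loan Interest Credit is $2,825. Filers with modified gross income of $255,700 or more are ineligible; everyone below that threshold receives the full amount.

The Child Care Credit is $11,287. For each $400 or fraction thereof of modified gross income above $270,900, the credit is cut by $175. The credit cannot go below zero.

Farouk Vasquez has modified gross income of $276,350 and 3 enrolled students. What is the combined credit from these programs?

$26,797

Education Credit: base = 3 × $4,050 = $12,150. $276,350 is at or below the $299,600 threshold, so the full $12,150 applies.
Veteran's Credit: $276,350 is at or below the $339,200 threshold, so the full $5,810 applies.
Student Loan Interest Credit: $276,350 meets or exceeds the $255,700 cutoff, so the credit is $0.
Child Care Credit: income exceeds $270,900 by $5,450, which is 14 full-or-partial $400 increments; reduction = 14 × $175 = $2,450, leaving $8,837.
Total: $12,150 + $5,810 + $0 + $8,837 = $26,797.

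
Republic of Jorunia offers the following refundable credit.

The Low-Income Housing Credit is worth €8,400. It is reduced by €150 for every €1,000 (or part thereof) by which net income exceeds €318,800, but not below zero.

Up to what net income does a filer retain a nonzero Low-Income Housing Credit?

After 55 increments the reduction is 55 × €150 = €8,250, leaving €150; one more increment wipes it out. Increment 55 ends at excess 55 × €1,000 = €55,000, so the highest qualifying income is €318,800 + €55,000 = €373,800.

€373,800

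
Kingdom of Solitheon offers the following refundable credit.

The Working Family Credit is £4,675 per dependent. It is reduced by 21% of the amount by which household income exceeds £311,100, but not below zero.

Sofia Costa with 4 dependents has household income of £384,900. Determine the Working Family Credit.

Working Family Credit: base = 4 × £4,675 = £18,700. 21% of the £73,800 excess over £311,100 is £15,498; credit = £18,700 − £15,498 = £3,202.

£3,202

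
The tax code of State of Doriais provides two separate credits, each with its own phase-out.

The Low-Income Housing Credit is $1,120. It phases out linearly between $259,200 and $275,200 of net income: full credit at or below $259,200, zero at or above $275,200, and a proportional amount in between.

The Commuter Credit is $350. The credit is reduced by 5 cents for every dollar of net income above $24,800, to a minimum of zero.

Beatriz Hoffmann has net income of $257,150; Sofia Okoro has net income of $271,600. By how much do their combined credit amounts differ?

Beatriz ($257,150): Low-Income Housing Credit: $257,150 is at or below the $259,200 threshold, so the full $1,120 applies. Commuter Credit: 5% of the $232,350 excess over $24,800 is $11,617.50 ≥ base, so the credit is $0. total $1,120 + $0 = $1,120
Sofia ($271,600): Low-Income Housing Credit: $271,600 is $12,400 into a $16,000 phase-out range, leaving 3,600/16,000 of the credit: $1,120 × 3,600/16,000 = $252. Commuter Credit: 5% of the $246,800 excess over $24,800 is $12,340 ≥ base, so the credit is $0. total $252 + $0 = $252
Difference: |$1,120 − $252| = $868.

$868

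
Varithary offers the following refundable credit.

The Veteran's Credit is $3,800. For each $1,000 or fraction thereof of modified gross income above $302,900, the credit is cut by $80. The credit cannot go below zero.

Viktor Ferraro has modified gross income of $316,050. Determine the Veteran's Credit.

Veteran's Credit: income exceeds $302,900 by $13,150, which is 14 full-or-partial $1,000 increments; reduction = 14 × $80 = $1,120, leaving $2,680.

$2,680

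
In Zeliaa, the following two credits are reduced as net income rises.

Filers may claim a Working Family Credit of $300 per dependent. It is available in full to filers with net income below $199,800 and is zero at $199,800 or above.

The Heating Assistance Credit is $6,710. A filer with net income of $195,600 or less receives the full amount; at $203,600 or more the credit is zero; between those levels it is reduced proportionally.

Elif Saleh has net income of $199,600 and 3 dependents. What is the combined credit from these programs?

$4,255

Working Family Credit: base = 3 × $300 = $900. $199,600 is below the $199,800 cutoff, so the full $900 applies.
Heating Assistance Credit: $199,600 is $4,000 into a $8,000 phase-out range, leaving 4,000/8,000 of the credit: $6,710 × 4,000/8,000 = $3,355.
Total: $900 + $3,355 = $4,255.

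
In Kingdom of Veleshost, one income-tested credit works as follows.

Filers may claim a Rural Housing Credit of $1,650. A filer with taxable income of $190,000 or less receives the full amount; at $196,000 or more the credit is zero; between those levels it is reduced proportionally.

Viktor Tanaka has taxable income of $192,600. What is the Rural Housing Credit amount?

Rural Housing Credit: $192,600 is $2,600 into a $6,000 phase-out range, leaving 3,400/6,000 of the credit: $1,650 × 3,400/6,000 = $935.

$935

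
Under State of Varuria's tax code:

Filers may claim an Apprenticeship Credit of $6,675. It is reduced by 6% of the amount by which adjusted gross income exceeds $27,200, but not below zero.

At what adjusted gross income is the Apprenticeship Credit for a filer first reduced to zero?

$138,450

The credit falls by 6% of each dollar above $27,200, so it reaches zero when the excess is $6,675 / 6% = $111,250: income = $27,200 + $111,250 = $138,450.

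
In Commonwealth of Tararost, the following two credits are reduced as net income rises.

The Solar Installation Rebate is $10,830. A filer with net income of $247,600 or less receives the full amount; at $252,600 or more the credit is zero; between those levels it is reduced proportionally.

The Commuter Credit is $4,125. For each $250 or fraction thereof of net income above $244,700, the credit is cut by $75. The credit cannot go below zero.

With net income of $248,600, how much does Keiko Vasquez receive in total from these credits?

Solar Installation Rebate: $248,600 is $1,000 into a $5,000 phase-out range, leaving 4,000/5,000 of the credit: $10,830 × 4,000/5,000 = $8,664.
Commuter Credit: income exceeds $244,700 by $3,900, which is 16 full-or-partial $250 increments; reduction = 16 × $75 = $1,200, leaving $2,925.
Total: $8,664 + $2,925 = $11,589.

$11,589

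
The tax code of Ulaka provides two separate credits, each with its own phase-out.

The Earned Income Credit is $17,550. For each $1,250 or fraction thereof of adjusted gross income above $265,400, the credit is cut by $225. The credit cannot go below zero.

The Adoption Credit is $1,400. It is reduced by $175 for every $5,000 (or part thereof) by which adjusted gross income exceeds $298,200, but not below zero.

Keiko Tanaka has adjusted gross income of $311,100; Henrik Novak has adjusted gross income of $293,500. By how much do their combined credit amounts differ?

$3,675

Keiko ($311,100): Earned Income Credit: income exceeds $265,400 by $45,700, which is 37 full-or-partial $1,250 increments; reduction = 37 × $225 = $8,325, leaving $9,225. Adoption Credit: income exceeds $298,200 by $12,900, which is 3 full-or-partial $5,000 increments; reduction = 3 × $175 = $525, leaving $875. total $9,225 + $875 = $10,100
Henrik ($293,500): Earned Income Credit: income exceeds $265,400 by $28,100, which is 23 full-or-partial $1,250 increments; reduction = 23 × $225 = $5,175, leaving $12,375. Adoption Credit: $293,500 is at or below the $298,200 threshold, so the full $1,400 applies. total $12,375 + $1,400 = $13,775
Difference: |$10,100 − $13,775| = $3,675.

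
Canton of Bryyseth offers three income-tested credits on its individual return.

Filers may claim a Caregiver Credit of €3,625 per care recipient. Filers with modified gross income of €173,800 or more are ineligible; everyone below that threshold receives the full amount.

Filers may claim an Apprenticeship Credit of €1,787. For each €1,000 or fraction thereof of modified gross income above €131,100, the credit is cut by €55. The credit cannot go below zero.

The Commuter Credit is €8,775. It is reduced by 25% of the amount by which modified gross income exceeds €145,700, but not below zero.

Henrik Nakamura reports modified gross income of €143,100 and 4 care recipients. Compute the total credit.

Caregiver Credit: base = 4 × €3,625 = €14,500. €143,100 is below the €173,800 cutoff, so the full €14,500 applies.
Apprenticeship Credit: income exceeds €131,100 by €12,000, which is 12 full-or-partial €1,000 increments; reduction = 12 × €55 = €660, leaving €1,127.
Commuter Credit: €143,100 is at or below the €145,700 threshold, so the full €8,775 applies.
Total: €14,500 + €1,127 + €8,775 = €24,402.

€24,402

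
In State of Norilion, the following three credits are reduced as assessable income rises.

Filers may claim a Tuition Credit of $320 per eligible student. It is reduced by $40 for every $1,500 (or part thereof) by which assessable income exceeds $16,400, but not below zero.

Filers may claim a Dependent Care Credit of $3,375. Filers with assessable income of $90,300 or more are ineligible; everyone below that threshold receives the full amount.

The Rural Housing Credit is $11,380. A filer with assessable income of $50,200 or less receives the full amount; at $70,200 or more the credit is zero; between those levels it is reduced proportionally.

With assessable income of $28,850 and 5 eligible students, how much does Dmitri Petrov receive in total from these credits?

Tuition Credit: base = 5 × $320 = $1,600. income exceeds $16,400 by $12,450, which is 9 full-or-partial $1,500 increments; reduction = 9 × $40 = $360, leaving $1,240.
Dependent Care Credit: $28,850 is below the $90,300 cutoff, so the full $3,375 applies.
Rural Housing Credit: $28,850 is at or below the $50,200 threshold, so the full $11,380 applies.
Total: $1,240 + $3,375 + $11,380 = $15,995.

$15,995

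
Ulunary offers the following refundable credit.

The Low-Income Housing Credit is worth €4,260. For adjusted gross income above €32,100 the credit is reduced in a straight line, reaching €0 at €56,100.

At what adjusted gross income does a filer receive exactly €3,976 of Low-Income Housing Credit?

€33,700

€3,976 is 3,976/4,260 of the full €4,260, so 284/4,260 of the €24,000 range has been used: income = €32,100 + €24,000 × 284/4,260 = €33,700.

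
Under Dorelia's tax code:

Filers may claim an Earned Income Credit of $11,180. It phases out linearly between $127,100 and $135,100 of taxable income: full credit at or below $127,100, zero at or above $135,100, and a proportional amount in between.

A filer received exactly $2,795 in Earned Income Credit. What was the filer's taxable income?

$2,795 is 2,795/11,180 of the full $11,180, so 8,385/11,180 of the $8,000 range has been used: income = $127,100 + $8,000 × 8,385/11,180 = $133,100.

$133,100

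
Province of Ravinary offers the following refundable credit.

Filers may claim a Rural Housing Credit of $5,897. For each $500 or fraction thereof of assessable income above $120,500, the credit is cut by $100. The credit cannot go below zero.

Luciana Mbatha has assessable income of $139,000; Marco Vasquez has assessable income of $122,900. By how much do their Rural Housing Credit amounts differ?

$3,200

Luciana ($139,000): Rural Housing Credit: income exceeds $120,500 by $18,500, which is 37 full-or-partial $500 increments; reduction = 37 × $100 = $3,700, leaving $2,197.
Marco ($122,900): Rural Housing Credit: income exceeds $120,500 by $2,400, which is 5 full-or-partial $500 increments; reduction = 5 × $100 = $500, leaving $5,397.
Difference: |$2,197 − $5,397| = $3,200.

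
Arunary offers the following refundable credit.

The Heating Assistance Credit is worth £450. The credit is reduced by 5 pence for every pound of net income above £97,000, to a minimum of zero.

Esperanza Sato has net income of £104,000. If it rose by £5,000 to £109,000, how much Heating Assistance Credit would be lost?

At £104,000 — 5% of the £7,000 excess over £97,000 is £350; credit = £450 − £350 = £100.
At £109,000 — 5% of the £12,000 excess over £97,000 is £600 ≥ base, so the credit is £0.
Lost: £100 − £0 = £100.

£100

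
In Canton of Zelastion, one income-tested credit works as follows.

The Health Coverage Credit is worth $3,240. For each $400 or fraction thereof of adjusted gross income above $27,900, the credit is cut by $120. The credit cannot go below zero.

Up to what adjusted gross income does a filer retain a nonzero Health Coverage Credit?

$38,300

After 26 increments the reduction is 26 × $120 = $3,120, leaving $120; one more increment wipes it out. Increment 26 ends at excess 26 × $400 = $10,400, so the highest qualifying income is $27,900 + $10,400 = $38,300.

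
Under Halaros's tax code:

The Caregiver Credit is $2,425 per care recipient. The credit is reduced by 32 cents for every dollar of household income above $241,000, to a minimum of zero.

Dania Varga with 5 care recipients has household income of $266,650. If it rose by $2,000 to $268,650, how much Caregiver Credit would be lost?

$640

At $266,650 — base = 5 × $2,425 = $12,125. 32% of the $25,650 excess over $241,000 is $8,208; credit = $12,125 − $8,208 = $3,917.
At $268,650 — base = 5 × $2,425 = $12,125. 32% of the $27,650 excess over $241,000 is $8,848; credit = $12,125 − $8,848 = $3,277.
Lost: $3,917 − $3,277 = $640.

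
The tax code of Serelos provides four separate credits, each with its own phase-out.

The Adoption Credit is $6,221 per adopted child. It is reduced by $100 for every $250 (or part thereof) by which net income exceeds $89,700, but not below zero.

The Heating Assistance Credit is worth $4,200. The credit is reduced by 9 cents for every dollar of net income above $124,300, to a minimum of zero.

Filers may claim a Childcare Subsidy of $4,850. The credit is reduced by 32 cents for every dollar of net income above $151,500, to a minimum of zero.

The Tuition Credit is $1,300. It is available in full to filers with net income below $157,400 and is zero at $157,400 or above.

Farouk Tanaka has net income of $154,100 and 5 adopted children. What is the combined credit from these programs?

$12,141

Adoption Credit: base = 5 × $6,221 = $31,105. income exceeds $89,700 by $64,400, which is 258 full-or-partial $250 increments; reduction = 258 × $100 = $25,800, leaving $5,305.
Heating Assistance Credit: 9% of the $29,800 excess over $124,300 is $2,682; credit = $4,200 − $2,682 = $1,518.
Childcare Subsidy: 32% of the $2,600 excess over $151,500 is $832; credit = $4,850 − $832 = $4,018.
Tuition Credit: $154,100 is below the $157,400 cutoff, so the full $1,300 applies.
Total: $5,305 + $1,518 + $4,018 + $1,300 = $12,141.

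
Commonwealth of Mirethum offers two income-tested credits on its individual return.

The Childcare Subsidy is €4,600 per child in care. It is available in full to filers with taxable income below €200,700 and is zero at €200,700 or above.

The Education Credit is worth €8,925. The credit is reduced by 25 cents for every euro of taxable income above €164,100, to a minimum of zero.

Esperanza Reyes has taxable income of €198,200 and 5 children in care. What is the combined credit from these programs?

€23,400

Childcare Subsidy: base = 5 × €4,600 = €23,000. €198,200 is below the €200,700 cutoff, so the full €23,000 applies.
Education Credit: 25% of the €34,100 excess over €164,100 is €8,525; credit = €8,925 − €8,525 = €400.
Total: €23,000 + €400 = €23,400.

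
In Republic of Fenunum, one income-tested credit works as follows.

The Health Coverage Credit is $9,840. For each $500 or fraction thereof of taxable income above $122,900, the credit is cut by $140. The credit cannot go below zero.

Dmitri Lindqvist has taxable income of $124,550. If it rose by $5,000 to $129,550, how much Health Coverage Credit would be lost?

At $124,550 — income exceeds $122,900 by $1,650, which is 4 full-or-partial $500 increments; reduction = 4 × $140 = $560, leaving $9,280.
At $129,550 — income exceeds $122,900 by $6,650, which is 14 full-or-partial $500 increments; reduction = 14 × $140 = $1,960, leaving $7,880.
Lost: $9,280 − $7,880 = $1,400.

$1,400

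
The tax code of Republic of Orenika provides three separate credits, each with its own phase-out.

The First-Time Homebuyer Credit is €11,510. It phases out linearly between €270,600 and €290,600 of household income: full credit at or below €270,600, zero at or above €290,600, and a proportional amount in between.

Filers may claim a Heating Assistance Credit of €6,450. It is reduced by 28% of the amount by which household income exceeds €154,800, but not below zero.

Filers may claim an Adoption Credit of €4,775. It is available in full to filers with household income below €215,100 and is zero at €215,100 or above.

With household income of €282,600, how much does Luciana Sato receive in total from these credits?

First-Time Homebuyer Credit: €282,600 is €12,000 into a €20,000 phase-out range, leaving 8,000/20,000 of the credit: €11,510 × 8,000/20,000 = €4,604.
Heating Assistance Credit: 28% of the €127,800 excess over €154,800 is €35,784 ≥ base, so the credit is €0.
Adoption Credit: €282,600 meets or exceeds the €215,100 cutoff, so the credit is €0.
Total: €4,604 + €0 + €0 = €4,604.

€4,604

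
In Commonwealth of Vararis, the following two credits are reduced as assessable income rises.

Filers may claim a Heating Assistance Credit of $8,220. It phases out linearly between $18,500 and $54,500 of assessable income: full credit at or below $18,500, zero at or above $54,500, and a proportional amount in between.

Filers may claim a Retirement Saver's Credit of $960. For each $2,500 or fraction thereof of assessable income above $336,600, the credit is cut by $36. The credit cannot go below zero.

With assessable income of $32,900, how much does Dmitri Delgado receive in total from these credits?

$5,892

Heating Assistance Credit: $32,900 is $14,400 into a $36,000 phase-out range, leaving 21,600/36,000 of the credit: $8,220 × 21,600/36,000 = $4,932.
Retirement Saver's Credit: $32,900 is at or below the $336,600 threshold, so the full $960 applies.
Total: $4,932 + $960 = $5,892.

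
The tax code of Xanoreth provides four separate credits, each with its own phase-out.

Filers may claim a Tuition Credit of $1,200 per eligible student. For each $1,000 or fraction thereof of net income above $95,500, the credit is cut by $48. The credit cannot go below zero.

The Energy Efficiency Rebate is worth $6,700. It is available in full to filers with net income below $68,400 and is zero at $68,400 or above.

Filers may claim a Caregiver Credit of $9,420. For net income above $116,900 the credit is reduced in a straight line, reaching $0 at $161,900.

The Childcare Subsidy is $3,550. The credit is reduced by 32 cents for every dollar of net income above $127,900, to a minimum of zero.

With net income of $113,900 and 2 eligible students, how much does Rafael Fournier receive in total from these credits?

Tuition Credit: base = 2 × $1,200 = $2,400. income exceeds $95,500 by $18,400, which is 19 full-or-partial $1,000 increments; reduction = 19 × $48 = $912, leaving $1,488.
Energy Efficiency Rebate: $113,900 meets or exceeds the $68,400 cutoff, so the credit is $0.
Caregiver Credit: $113,900 is at or below the $116,900 threshold, so the full $9,420 applies.
Childcare Subsidy: $113,900 is at or below the $127,900 threshold, so the full $3,550 applies.
Total: $1,488 + $0 + $9,420 + $3,550 = $14,458.

$14,458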